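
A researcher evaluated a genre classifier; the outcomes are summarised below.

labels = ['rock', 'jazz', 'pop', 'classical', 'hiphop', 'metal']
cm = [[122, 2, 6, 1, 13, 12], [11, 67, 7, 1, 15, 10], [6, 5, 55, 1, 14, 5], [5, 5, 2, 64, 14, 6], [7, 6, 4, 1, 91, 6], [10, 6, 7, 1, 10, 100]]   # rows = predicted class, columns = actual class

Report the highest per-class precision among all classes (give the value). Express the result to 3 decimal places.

Per-class precision (TP/(TP+FP)):
  rock: TP=122, FP=2+6+1+13+12=34 → 122/156 = 0.7821
  jazz: TP=67, FP=11+7+1+15+10=44 → 67/111 = 0.6036
  pop: TP=55, FP=6+5+1+14+5=31 → 55/86 = 0.6395
  classical: TP=64, FP=5+5+2+14+6=32 → 64/96 = 0.6667
  hiphop: TP=91, FP=7+6+4+1+6=24 → 91/115 = 0.7913
  metal: TP=100, FP=10+6+7+1+10=34 → 100/134 = 0.7463
Highest is class 'hiphop' with precision = 0.791.

0.791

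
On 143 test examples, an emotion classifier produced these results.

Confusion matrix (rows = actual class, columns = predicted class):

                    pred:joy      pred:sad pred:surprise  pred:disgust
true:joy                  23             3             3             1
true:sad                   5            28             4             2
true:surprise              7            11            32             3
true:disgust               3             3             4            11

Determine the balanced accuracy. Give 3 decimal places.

Balanced accuracy = mean of per-class recall.
  joy: recall = 23/30 = 0.7667
  sad: recall = 28/39 = 0.7179
  surprise: recall = 32/53 = 0.6038
  disgust: recall = 11/21 = 0.5238
Mean = (0.7667 + 0.7179 + 0.6038 + 0.5238) / 4 = 0.653

0.653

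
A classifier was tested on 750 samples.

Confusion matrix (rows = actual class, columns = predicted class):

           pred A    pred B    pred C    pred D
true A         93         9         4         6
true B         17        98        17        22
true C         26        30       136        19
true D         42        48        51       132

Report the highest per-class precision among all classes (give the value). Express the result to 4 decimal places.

0.7374

Per-class precision (TP/(TP+FP)):
  A: TP=93, FP=17+26+42=85 → 93/178 = 0.52247
  B: TP=98, FP=9+30+48=87 → 98/185 = 0.52973
  C: TP=136, FP=4+17+51=72 → 136/208 = 0.65385
  D: TP=132, FP=6+22+19=47 → 132/179 = 0.73743
Highest is class 'D' with precision = 0.7374.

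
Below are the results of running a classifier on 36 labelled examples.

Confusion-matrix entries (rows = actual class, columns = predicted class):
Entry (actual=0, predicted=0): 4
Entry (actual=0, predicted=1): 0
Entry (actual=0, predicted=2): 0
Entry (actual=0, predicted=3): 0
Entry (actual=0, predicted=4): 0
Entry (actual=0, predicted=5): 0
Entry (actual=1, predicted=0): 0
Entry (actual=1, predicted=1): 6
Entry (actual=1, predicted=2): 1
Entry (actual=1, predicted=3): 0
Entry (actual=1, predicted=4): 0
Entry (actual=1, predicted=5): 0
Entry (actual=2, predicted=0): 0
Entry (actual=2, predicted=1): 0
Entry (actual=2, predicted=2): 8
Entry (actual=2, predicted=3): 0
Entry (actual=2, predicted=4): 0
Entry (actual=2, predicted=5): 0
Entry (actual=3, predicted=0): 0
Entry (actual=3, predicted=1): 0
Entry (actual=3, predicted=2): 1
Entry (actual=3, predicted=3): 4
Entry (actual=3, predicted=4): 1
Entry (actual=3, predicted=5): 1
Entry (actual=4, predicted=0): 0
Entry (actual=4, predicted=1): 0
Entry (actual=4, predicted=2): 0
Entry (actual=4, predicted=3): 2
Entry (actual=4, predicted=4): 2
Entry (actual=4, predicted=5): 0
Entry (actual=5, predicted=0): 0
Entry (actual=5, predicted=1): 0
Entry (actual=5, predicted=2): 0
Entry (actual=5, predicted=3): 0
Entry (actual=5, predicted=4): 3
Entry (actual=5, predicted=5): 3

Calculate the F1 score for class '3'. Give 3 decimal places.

One-vs-rest for '3': TP = diagonal; FP = other classes predicted '3'; FN = '3' predicted as other.
F1 score = 2·TP/(2·TP+FP+FN).
3: TP=4, FP=0+0+0+2+0=2, FN=0+0+1+1+1=3 → 8/13 = 0.6154

0.615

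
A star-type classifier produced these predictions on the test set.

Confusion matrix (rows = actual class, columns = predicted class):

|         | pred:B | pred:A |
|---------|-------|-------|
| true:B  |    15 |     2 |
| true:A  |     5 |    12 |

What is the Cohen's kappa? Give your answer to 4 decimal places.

0.5882

Observed agreement pₒ = trace/N = 27/34 = 0.79412
Expected agreement pₑ = Σ (rowᵢ·colᵢ)/N² = (17·20 + 17·14)/34² = 0.50000
κ = (pₒ − pₑ)/(1 − pₑ) = (0.79412 − 0.50000)/(1 − 0.50000) = 0.5882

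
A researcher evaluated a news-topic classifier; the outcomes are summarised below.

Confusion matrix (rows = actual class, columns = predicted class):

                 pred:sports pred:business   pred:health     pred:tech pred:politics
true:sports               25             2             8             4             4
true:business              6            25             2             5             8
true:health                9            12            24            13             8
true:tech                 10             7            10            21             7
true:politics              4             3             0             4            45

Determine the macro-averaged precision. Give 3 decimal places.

Per-class precision (TP/(TP+FP)):
  sports: TP=25, FP=6+9+10+4=29 → 25/54 = 0.4630
  business: TP=25, FP=2+12+7+3=24 → 25/49 = 0.5102
  health: TP=24, FP=8+2+10+0=20 → 24/44 = 0.5455
  tech: TP=21, FP=4+5+13+4=26 → 21/47 = 0.4468
  politics: TP=45, FP=4+8+8+7=27 → 45/72 = 0.6250
Macro-precision = mean = (0.4630 + 0.5102 + 0.5455 + 0.4468 + 0.6250) / 5 = 0.518

0.518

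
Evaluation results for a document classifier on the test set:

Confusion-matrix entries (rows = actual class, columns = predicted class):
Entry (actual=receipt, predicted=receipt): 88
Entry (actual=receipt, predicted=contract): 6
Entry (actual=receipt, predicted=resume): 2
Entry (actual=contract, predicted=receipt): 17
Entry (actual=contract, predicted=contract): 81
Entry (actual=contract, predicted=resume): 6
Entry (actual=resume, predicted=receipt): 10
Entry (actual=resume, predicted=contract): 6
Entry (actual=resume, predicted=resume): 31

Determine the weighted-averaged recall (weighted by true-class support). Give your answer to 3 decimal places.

0.810

Per-class recall (TP/(TP+FN)):
  receipt: TP=88, FN=6+2=8 → 88/96 = 0.9167
  contract: TP=81, FN=17+6=23 → 81/104 = 0.7788
  resume: TP=31, FN=10+6=16 → 31/47 = 0.6596
Weighted-recall = Σ (supportᵢ/N)·recallᵢ with N=247: (96/247)·0.9167 + (104/247)·0.7788 + (47/247)·0.6596 = 0.810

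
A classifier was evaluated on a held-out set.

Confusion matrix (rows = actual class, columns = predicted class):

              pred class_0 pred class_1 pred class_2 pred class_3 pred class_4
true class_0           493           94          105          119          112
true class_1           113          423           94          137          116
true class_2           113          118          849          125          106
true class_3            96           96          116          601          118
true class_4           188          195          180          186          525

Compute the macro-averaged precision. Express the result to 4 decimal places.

Per-class precision (TP/(TP+FP)):
  class_0: TP=493, FP=113+113+96+188=510 → 493/1003 = 0.49153
  class_1: TP=423, FP=94+118+96+195=503 → 423/926 = 0.45680
  class_2: TP=849, FP=105+94+116+180=495 → 849/1344 = 0.63170
  class_3: TP=601, FP=119+137+125+186=567 → 601/1168 = 0.51455
  class_4: TP=525, FP=112+116+106+118=452 → 525/977 = 0.53736
Macro-precision = mean = (0.49153 + 0.45680 + 0.63170 + 0.51455 + 0.53736) / 5 = 0.5264

0.5264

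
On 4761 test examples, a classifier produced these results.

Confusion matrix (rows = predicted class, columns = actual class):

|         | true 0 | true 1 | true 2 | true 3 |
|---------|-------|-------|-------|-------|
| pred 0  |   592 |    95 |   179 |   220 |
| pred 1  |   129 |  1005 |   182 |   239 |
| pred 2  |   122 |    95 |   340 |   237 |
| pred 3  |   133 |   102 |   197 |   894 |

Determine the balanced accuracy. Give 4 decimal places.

0.5806

Balanced accuracy = mean of per-class recall.
  0: recall = 592/976 = 0.60656
  1: recall = 1005/1297 = 0.77487
  2: recall = 340/898 = 0.37862
  3: recall = 894/1590 = 0.56226
Mean = (0.60656 + 0.77487 + 0.37862 + 0.56226) / 4 = 0.5806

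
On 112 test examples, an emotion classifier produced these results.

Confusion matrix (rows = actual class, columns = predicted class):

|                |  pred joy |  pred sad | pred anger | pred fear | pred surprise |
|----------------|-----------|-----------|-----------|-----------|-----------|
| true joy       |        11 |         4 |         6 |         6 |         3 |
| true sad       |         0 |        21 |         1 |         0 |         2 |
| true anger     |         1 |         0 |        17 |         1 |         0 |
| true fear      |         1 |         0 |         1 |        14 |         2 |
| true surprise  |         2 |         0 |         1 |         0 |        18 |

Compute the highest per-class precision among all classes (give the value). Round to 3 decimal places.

Per-class precision (TP/(TP+FP)):
  joy: TP=11, FP=0+1+1+2=4 → 11/15 = 0.7333
  sad: TP=21, FP=4+0+0+0=4 → 21/25 = 0.8400
  anger: TP=17, FP=6+1+1+1=9 → 17/26 = 0.6538
  fear: TP=14, FP=6+0+1+0=7 → 14/21 = 0.6667
  surprise: TP=18, FP=3+2+0+2=7 → 18/25 = 0.7200
Highest is class 'sad' with precision = 0.840.

0.840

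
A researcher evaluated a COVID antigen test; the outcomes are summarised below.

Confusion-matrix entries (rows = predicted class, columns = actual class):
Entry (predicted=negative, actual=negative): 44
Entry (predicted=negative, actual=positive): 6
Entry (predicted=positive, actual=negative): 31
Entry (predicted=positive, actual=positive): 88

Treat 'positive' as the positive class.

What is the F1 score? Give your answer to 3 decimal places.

0.826

Precision = TP/(TP+FP) = 88/119 = 0.7395
Recall = TP/(TP+FN) = 88/94 = 0.9362
F1 = 2·TP/(2·TP+FP+FN) = 176/213 = 0.826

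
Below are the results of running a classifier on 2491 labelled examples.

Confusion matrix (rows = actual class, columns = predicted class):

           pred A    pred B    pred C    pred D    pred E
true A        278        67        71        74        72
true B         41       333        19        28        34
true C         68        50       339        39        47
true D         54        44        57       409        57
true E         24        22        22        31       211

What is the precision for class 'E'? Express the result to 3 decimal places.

Treat 'E' as positive and all other classes as negative.
precision = TP/(TP+FP).
E: TP=211, FP=72+34+47+57=210 → 211/421 = 0.5012

0.501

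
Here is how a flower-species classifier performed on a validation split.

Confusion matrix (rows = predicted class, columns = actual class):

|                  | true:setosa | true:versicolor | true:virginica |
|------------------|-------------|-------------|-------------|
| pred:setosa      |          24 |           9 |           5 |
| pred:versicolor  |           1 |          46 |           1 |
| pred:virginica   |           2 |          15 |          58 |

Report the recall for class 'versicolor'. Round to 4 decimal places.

One-vs-rest for 'versicolor': TP = diagonal; FP = other classes predicted 'versicolor'; FN = 'versicolor' predicted as other.
recall = TP/(TP+FN).
versicolor: TP=46, FN=9+15=24 → 46/70 = 0.65714

0.6571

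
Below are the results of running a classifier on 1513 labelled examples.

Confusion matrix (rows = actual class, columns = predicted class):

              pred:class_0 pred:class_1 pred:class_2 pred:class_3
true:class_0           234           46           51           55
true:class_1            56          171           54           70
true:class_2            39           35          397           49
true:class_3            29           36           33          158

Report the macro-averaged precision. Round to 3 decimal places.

0.616

Per-class precision (TP/(TP+FP)):
  class_0: TP=234, FP=56+39+29=124 → 234/358 = 0.6536
  class_1: TP=171, FP=46+35+36=117 → 171/288 = 0.5938
  class_2: TP=397, FP=51+54+33=138 → 397/535 = 0.7421
  class_3: TP=158, FP=55+70+49=174 → 158/332 = 0.4759
Macro-precision = mean = (0.6536 + 0.5938 + 0.7421 + 0.4759) / 4 = 0.616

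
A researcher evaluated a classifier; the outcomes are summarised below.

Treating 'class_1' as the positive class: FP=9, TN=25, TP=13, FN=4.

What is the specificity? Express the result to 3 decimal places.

Specificity = TN/(TN+FP) = 25/(25+9) = 0.735

0.735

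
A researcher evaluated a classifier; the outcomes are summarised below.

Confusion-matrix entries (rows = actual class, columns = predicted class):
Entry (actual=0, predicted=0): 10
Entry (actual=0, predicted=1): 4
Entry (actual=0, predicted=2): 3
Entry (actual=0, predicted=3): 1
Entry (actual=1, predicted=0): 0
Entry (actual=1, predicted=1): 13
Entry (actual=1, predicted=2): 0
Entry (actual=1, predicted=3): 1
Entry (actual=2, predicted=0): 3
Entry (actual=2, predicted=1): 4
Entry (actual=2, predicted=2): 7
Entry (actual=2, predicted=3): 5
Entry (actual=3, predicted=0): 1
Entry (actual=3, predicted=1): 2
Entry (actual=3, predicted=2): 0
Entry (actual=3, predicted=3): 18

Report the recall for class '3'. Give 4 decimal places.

One-vs-rest for '3': TP = diagonal; FP = other classes predicted '3'; FN = '3' predicted as other.
recall = TP/(TP+FN).
3: TP=18, FN=1+2+0=3 → 18/21 = 0.85714

0.8571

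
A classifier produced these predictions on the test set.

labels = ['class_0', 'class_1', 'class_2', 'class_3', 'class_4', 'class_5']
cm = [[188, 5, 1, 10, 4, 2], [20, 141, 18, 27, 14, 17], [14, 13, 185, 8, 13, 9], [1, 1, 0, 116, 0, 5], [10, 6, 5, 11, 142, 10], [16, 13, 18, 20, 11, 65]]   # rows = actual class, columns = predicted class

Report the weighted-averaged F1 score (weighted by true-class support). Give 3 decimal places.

Per-class F1 score (2·TP/(2·TP+FP+FN)):
  class_0: TP=188, FP=20+14+1+10+16=61, FN=5+1+10+4+2=22 → 376/459 = 0.8192
  class_1: TP=141, FP=5+13+1+6+13=38, FN=20+18+27+14+17=96 → 282/416 = 0.6779
  class_2: TP=185, FP=1+18+0+5+18=42, FN=14+13+8+13+9=57 → 370/469 = 0.7889
  class_3: TP=116, FP=10+27+8+11+20=76, FN=1+1+0+0+5=7 → 232/315 = 0.7365
  class_4: TP=142, FP=4+14+13+0+11=42, FN=10+6+5+11+10=42 → 284/368 = 0.7717
  class_5: TP=65, FP=2+17+9+5+10=43, FN=16+13+18+20+11=78 → 130/251 = 0.5179
Weighted-F1 score = Σ (supportᵢ/N)·F1 scoreᵢ with N=1139: (210/1139)·0.8192 + (237/1139)·0.6779 + (242/1139)·0.7889 + (123/1139)·0.7365 + (184/1139)·0.7717 + (143/1139)·0.5179 = 0.729

0.729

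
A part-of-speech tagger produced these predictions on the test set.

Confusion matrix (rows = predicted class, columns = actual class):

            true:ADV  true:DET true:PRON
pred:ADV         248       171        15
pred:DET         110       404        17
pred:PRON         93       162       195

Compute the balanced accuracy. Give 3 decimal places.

Balanced accuracy = mean of per-class recall.
  ADV: recall = 248/451 = 0.5499
  DET: recall = 404/737 = 0.5482
  PRON: recall = 195/227 = 0.8590
Mean = (0.5499 + 0.5482 + 0.8590) / 3 = 0.652

0.652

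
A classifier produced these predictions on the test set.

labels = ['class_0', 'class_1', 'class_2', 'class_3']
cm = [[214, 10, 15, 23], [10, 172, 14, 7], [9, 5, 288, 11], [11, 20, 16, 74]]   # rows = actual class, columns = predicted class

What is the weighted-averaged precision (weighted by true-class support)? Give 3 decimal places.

0.831

Per-class precision (TP/(TP+FP)):
  class_0: TP=214, FP=10+9+11=30 → 214/244 = 0.8770
  class_1: TP=172, FP=10+5+20=35 → 172/207 = 0.8309
  class_2: TP=288, FP=15+14+16=45 → 288/333 = 0.8649
  class_3: TP=74, FP=23+7+11=41 → 74/115 = 0.6435
Weighted-precision = Σ (supportᵢ/N)·precisionᵢ with N=899: (262/899)·0.8770 + (203/899)·0.8309 + (313/899)·0.8649 + (121/899)·0.6435 = 0.831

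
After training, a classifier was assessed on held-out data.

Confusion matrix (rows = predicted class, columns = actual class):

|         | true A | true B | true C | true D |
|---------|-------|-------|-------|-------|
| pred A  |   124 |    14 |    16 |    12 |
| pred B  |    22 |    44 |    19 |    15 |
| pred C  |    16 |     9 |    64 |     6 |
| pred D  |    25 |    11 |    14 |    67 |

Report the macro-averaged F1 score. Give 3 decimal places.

0.607

Per-class F1 score (2·TP/(2·TP+FP+FN)):
  A: TP=124, FP=14+16+12=42, FN=22+16+25=63 → 248/353 = 0.7025
  B: TP=44, FP=22+19+15=56, FN=14+9+11=34 → 88/178 = 0.4944
  C: TP=64, FP=16+9+6=31, FN=16+19+14=49 → 128/208 = 0.6154
  D: TP=67, FP=25+11+14=50, FN=12+15+6=33 → 134/217 = 0.6175
Macro-F1 score = mean = (0.7025 + 0.4944 + 0.6154 + 0.6175) / 4 = 0.607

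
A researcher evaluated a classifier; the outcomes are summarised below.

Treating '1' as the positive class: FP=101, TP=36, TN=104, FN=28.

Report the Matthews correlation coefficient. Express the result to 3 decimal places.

0.059

MCC = (TP·TN − FP·FN) / √((TP+FP)(TP+FN)(TN+FP)(TN+FN))
Numerator = 36·104 − 101·28 = 916
Denominator = √(137·64·205·132) = √237262080 = 15403.3139
MCC = 916 / 15403.3139 = 0.059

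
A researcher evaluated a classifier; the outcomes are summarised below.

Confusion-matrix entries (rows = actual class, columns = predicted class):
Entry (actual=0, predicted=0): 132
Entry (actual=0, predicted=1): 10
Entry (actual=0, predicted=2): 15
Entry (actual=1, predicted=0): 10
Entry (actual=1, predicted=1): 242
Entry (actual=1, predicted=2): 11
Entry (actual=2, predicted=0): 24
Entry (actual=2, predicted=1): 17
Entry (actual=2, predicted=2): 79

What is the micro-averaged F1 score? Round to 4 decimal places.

0.8389

Micro-averaging pools counts across classes: ΣTP=453, ΣFP=87, ΣFN=87.
Micro-F1 score = 2·TP/(2·TP+FP+FN) on pooled counts = 0.8389 (equals overall accuracy in single-label multiclass).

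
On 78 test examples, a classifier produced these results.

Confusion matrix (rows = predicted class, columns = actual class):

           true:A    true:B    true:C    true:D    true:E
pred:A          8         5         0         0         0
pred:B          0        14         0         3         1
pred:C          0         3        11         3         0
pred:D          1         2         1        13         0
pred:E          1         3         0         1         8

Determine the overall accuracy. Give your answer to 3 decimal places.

Accuracy = trace / total = (8+14+11+13+8=54) / 78 = 54/78 = 0.692

0.692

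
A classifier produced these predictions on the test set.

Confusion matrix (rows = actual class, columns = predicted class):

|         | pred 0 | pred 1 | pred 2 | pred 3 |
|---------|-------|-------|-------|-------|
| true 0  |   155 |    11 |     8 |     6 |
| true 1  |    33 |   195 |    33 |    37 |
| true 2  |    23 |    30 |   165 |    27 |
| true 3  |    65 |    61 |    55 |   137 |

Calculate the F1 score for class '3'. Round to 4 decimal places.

0.5219

One-vs-rest for '3': TP = diagonal; FP = other classes predicted '3'; FN = '3' predicted as other.
F1 score = 2·TP/(2·TP+FP+FN).
3: TP=137, FP=6+37+27=70, FN=65+61+55=181 → 274/525 = 0.52190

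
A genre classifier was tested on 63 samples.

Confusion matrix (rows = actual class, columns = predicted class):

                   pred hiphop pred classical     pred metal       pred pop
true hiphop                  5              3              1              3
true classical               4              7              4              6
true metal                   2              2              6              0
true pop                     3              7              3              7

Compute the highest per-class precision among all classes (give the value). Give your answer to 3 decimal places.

Per-class precision (TP/(TP+FP)):
  hiphop: TP=5, FP=4+2+3=9 → 5/14 = 0.3571
  classical: TP=7, FP=3+2+7=12 → 7/19 = 0.3684
  metal: TP=6, FP=1+4+3=8 → 6/14 = 0.4286
  pop: TP=7, FP=3+6+0=9 → 7/16 = 0.4375
Highest is class 'pop' with precision = 0.438.

0.438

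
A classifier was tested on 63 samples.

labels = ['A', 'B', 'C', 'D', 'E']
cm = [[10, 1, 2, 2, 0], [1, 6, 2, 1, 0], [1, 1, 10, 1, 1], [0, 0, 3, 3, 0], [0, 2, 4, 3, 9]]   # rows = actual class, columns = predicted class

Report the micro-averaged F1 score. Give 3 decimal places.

0.603

Micro-averaging pools counts across classes: ΣTP=38, ΣFP=25, ΣFN=25.
Micro-F1 score = 2·TP/(2·TP+FP+FN) on pooled counts = 0.603 (equals overall accuracy in single-label multiclass).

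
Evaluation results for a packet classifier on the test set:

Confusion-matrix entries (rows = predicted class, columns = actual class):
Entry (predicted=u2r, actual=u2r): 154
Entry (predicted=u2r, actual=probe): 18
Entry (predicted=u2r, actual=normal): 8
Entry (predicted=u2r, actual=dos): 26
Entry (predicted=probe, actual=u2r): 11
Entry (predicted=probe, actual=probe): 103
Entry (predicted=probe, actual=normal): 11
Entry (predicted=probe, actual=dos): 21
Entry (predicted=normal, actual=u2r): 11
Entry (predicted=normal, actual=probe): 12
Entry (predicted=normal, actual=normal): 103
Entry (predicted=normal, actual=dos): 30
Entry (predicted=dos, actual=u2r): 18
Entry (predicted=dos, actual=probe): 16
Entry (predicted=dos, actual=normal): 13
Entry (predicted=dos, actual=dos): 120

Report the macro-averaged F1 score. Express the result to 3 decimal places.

Per-class F1 score (2·TP/(2·TP+FP+FN)):
  u2r: TP=154, FP=18+8+26=52, FN=11+11+18=40 → 308/400 = 0.7700
  probe: TP=103, FP=11+11+21=43, FN=18+12+16=46 → 206/295 = 0.6983
  normal: TP=103, FP=11+12+30=53, FN=8+11+13=32 → 206/291 = 0.7079
  dos: TP=120, FP=18+16+13=47, FN=26+21+30=77 → 240/364 = 0.6593
Macro-F1 score = mean = (0.7700 + 0.6983 + 0.7079 + 0.6593) / 4 = 0.709

0.709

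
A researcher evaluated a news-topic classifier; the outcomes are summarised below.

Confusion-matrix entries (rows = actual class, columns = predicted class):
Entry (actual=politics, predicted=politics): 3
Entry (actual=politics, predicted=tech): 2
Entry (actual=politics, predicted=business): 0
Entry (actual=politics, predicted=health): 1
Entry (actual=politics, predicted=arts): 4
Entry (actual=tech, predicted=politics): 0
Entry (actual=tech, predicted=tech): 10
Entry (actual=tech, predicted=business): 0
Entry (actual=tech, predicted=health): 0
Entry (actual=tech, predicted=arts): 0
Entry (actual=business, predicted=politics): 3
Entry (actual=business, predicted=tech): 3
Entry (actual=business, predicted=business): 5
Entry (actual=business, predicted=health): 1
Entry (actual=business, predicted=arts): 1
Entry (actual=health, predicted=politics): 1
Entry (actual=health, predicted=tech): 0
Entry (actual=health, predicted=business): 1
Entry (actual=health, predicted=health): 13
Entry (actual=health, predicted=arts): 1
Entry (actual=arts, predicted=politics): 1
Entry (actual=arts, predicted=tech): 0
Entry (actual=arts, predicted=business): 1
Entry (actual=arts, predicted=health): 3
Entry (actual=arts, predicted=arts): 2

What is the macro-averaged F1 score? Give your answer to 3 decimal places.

Per-class F1 score (2·TP/(2·TP+FP+FN)):
  politics: TP=3, FP=0+3+1+1=5, FN=2+0+1+4=7 → 6/18 = 0.3333
  tech: TP=10, FP=2+3+0+0=5, FN=0+0+0+0=0 → 20/25 = 0.8000
  business: TP=5, FP=0+0+1+1=2, FN=3+3+1+1=8 → 10/20 = 0.5000
  health: TP=13, FP=1+0+1+3=5, FN=1+0+1+1=3 → 26/34 = 0.7647
  arts: TP=2, FP=4+0+1+1=6, FN=1+0+1+3=5 → 4/15 = 0.2667
Macro-F1 score = mean = (0.3333 + 0.8000 + 0.5000 + 0.7647 + 0.2667) / 5 = 0.533

0.533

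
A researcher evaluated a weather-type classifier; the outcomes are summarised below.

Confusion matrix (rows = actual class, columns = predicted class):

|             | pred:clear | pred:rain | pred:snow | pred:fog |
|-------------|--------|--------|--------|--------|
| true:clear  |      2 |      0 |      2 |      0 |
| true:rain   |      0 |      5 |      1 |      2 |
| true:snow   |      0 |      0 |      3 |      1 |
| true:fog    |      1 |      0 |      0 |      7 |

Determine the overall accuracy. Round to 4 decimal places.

0.7083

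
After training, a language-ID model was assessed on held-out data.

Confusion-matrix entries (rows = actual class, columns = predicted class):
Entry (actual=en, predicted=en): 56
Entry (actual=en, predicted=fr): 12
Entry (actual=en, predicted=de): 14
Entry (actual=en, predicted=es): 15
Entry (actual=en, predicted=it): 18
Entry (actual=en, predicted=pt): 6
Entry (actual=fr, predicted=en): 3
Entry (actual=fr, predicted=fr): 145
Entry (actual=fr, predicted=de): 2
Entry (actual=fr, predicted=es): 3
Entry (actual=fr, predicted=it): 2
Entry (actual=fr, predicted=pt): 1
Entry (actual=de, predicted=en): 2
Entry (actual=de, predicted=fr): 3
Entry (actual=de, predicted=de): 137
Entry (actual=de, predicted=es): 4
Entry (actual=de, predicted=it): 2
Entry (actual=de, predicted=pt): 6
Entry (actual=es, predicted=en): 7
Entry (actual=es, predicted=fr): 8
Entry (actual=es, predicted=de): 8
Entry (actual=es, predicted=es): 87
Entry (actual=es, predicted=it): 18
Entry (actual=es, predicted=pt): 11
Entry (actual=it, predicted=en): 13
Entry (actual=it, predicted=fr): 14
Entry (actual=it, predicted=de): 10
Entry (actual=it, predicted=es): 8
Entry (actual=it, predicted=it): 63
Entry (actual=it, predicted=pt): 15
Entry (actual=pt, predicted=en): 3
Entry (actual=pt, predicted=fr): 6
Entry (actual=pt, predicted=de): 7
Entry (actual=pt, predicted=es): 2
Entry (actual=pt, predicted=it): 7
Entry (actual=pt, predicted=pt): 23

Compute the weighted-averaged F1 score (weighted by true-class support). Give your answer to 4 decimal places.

0.6816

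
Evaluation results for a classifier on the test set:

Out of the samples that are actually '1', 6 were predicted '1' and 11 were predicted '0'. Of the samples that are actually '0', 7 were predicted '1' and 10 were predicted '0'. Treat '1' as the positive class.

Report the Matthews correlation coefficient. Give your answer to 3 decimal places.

MCC = (TP·TN − FP·FN) / √((TP+FP)(TP+FN)(TN+FP)(TN+FN))
Numerator = 6·10 − 7·11 = -17
Denominator = √(13·17·17·21) = √78897 = 280.8861
MCC = -17 / 280.8861 = -0.061

-0.061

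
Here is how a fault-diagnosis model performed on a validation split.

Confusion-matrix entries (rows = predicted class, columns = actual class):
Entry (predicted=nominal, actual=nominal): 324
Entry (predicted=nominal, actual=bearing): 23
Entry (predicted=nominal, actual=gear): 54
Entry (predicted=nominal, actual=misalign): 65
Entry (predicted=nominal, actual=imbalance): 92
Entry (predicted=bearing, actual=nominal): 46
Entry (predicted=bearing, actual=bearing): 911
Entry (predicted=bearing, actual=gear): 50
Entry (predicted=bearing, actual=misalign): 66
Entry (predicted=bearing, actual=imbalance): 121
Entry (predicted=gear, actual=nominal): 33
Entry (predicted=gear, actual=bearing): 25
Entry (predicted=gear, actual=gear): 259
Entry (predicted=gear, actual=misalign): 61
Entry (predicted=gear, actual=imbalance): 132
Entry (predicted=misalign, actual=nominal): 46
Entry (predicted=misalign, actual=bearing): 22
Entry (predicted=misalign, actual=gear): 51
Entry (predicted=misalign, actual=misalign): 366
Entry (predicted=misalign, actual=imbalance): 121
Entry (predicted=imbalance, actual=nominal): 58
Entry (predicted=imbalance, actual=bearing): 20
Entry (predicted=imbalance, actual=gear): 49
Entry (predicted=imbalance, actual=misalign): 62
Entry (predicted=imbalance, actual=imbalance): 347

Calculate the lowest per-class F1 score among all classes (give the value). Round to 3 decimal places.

0.514

Per-class F1 score (2·TP/(2·TP+FP+FN)):
  nominal: TP=324, FP=23+54+65+92=234, FN=46+33+46+58=183 → 648/1065 = 0.6085
  bearing: TP=911, FP=46+50+66+121=283, FN=23+25+22+20=90 → 1822/2195 = 0.8301
  gear: TP=259, FP=33+25+61+132=251, FN=54+50+51+49=204 → 518/973 = 0.5324
  misalign: TP=366, FP=46+22+51+121=240, FN=65+66+61+62=254 → 732/1226 = 0.5971
  imbalance: TP=347, FP=58+20+49+62=189, FN=92+121+132+121=466 → 694/1349 = 0.5145
Lowest is class 'imbalance' with F1 score = 0.514.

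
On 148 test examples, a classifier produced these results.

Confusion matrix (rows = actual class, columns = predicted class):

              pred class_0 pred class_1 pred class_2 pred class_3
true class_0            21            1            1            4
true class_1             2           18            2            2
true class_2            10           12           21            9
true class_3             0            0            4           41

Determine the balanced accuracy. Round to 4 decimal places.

0.7107

Balanced accuracy = mean of per-class recall.
  class_0: recall = 21/27 = 0.77778
  class_1: recall = 18/24 = 0.75000
  class_2: recall = 21/52 = 0.40385
  class_3: recall = 41/45 = 0.91111
Mean = (0.77778 + 0.75000 + 0.40385 + 0.91111) / 4 = 0.7107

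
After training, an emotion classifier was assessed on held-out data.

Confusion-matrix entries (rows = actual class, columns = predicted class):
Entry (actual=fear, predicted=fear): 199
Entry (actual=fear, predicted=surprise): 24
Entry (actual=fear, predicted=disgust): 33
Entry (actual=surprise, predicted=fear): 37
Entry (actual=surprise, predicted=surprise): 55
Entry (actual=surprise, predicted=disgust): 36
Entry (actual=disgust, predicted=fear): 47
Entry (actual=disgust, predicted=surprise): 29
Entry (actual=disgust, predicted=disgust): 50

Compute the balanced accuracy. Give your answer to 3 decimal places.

0.535

Balanced accuracy = mean of per-class recall.
  fear: recall = 199/256 = 0.7773
  surprise: recall = 55/128 = 0.4297
  disgust: recall = 50/126 = 0.3968
Mean = (0.7773 + 0.4297 + 0.3968) / 3 = 0.535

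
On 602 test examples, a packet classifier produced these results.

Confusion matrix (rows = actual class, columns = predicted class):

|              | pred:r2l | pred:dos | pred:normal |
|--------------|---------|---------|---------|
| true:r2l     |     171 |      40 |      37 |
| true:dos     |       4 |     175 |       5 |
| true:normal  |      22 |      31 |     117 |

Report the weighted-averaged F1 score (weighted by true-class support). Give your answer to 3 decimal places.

Per-class F1 score (2·TP/(2·TP+FP+FN)):
  r2l: TP=171, FP=4+22=26, FN=40+37=77 → 342/445 = 0.7685
  dos: TP=175, FP=40+31=71, FN=4+5=9 → 350/430 = 0.8140
  normal: TP=117, FP=37+5=42, FN=22+31=53 → 234/329 = 0.7112
Weighted-F1 score = Σ (supportᵢ/N)·F1 scoreᵢ with N=602: (248/602)·0.7685 + (184/602)·0.8140 + (170/602)·0.7112 = 0.766

0.766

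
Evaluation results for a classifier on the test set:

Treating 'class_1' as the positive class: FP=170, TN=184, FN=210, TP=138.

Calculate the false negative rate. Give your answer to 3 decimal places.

0.603

FNR = FN/(FN+TP) = 210/(210+138) = 0.603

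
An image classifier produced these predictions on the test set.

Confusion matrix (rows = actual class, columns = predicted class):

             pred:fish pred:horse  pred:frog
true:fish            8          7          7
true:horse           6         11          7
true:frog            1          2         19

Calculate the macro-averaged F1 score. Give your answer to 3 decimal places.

0.541

Per-class F1 score (2·TP/(2·TP+FP+FN)):
  fish: TP=8, FP=6+1=7, FN=7+7=14 → 16/37 = 0.4324
  horse: TP=11, FP=7+2=9, FN=6+7=13 → 22/44 = 0.5000
  frog: TP=19, FP=7+7=14, FN=1+2=3 → 38/55 = 0.6909
Macro-F1 score = mean = (0.4324 + 0.5000 + 0.6909) / 3 = 0.541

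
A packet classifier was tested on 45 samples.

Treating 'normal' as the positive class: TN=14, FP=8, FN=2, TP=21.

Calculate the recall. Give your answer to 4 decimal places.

Recall = TP/(TP+FN) = 21/(21+2) = 21/23 = 0.9130

0.9130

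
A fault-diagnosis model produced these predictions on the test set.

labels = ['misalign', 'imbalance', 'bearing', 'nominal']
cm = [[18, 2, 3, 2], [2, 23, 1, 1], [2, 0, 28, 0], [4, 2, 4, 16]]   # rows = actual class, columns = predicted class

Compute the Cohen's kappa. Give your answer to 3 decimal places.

0.715

Observed agreement pₒ = trace/N = 85/108 = 0.7870
Expected agreement pₑ = Σ (rowᵢ·colᵢ)/N² = (25·26 + 27·27 + 30·36 + 26·19)/108² = 0.2532
κ = (pₒ − pₑ)/(1 − pₑ) = (0.7870 − 0.2532)/(1 − 0.2532) = 0.715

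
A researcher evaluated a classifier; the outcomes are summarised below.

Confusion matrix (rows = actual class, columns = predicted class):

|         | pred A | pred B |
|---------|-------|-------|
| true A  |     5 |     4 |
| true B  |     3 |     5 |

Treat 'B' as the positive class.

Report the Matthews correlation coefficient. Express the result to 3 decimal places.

0.181

MCC = (TP·TN − FP·FN) / √((TP+FP)(TP+FN)(TN+FP)(TN+FN))
Numerator = 5·5 − 4·3 = 13
Denominator = √(9·8·9·8) = √5184 = 72.0000
MCC = 13 / 72.0000 = 0.181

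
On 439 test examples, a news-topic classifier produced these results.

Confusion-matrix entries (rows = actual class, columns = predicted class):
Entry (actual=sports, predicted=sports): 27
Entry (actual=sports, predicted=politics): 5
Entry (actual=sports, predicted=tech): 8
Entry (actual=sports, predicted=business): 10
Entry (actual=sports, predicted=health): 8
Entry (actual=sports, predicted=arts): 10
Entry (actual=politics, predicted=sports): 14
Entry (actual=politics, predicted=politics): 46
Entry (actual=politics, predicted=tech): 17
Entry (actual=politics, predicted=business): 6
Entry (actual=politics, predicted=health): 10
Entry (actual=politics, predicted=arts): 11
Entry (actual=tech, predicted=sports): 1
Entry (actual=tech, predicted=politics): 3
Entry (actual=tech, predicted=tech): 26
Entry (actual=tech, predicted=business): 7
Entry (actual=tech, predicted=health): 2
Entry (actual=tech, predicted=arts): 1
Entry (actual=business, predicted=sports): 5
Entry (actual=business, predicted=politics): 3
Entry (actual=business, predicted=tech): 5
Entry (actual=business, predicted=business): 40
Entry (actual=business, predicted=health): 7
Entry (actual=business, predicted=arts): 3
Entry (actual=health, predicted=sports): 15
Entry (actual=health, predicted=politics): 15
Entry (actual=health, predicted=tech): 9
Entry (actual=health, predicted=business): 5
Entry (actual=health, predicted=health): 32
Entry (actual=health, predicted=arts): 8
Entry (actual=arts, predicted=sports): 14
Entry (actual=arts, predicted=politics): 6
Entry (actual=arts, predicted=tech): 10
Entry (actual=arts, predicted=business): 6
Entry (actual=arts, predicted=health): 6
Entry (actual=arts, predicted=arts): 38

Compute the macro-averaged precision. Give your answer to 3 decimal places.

0.477

Per-class precision (TP/(TP+FP)):
  sports: TP=27, FP=14+1+5+15+14=49 → 27/76 = 0.3553
  politics: TP=46, FP=5+3+3+15+6=32 → 46/78 = 0.5897
  tech: TP=26, FP=8+17+5+9+10=49 → 26/75 = 0.3467
  business: TP=40, FP=10+6+7+5+6=34 → 40/74 = 0.5405
  health: TP=32, FP=8+10+2+7+6=33 → 32/65 = 0.4923
  arts: TP=38, FP=10+11+1+3+8=33 → 38/71 = 0.5352
Macro-precision = mean = (0.3553 + 0.5897 + 0.3467 + 0.5405 + 0.4923 + 0.5352) / 6 = 0.477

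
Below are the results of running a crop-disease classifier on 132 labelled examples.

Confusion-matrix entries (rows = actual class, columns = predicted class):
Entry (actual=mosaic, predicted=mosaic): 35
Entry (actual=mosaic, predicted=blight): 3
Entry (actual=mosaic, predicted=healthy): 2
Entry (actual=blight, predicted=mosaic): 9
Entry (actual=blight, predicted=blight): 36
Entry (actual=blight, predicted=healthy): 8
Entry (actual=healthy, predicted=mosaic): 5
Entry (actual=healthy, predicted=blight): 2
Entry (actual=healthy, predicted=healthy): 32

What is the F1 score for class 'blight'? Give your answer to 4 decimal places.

0.7660

Treat 'blight' as positive and all other classes as negative.
F1 score = 2·TP/(2·TP+FP+FN).
blight: TP=36, FP=3+2=5, FN=9+8=17 → 72/94 = 0.76596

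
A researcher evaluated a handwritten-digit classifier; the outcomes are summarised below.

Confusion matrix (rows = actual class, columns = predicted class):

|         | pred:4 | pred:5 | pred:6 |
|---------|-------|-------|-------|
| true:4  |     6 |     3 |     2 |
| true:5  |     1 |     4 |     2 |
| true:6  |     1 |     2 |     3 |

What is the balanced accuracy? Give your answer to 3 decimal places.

Balanced accuracy = mean of per-class recall.
  4: recall = 6/11 = 0.5455
  5: recall = 4/7 = 0.5714
  6: recall = 3/6 = 0.5000
Mean = (0.5455 + 0.5714 + 0.5000) / 3 = 0.539

0.539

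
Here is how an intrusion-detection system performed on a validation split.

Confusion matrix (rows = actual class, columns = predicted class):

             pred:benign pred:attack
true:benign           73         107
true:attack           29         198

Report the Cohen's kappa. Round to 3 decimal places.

0.291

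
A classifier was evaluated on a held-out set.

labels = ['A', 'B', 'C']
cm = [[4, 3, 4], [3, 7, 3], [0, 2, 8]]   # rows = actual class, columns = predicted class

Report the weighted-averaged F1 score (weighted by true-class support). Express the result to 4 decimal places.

0.5461

Per-class F1 score (2·TP/(2·TP+FP+FN)):
  A: TP=4, FP=3+0=3, FN=3+4=7 → 8/18 = 0.44444
  B: TP=7, FP=3+2=5, FN=3+3=6 → 14/25 = 0.56000
  C: TP=8, FP=4+3=7, FN=0+2=2 → 16/25 = 0.64000
Weighted-F1 score = Σ (supportᵢ/N)·F1 scoreᵢ with N=34: (11/34)·0.44444 + (13/34)·0.56000 + (10/34)·0.64000 = 0.5461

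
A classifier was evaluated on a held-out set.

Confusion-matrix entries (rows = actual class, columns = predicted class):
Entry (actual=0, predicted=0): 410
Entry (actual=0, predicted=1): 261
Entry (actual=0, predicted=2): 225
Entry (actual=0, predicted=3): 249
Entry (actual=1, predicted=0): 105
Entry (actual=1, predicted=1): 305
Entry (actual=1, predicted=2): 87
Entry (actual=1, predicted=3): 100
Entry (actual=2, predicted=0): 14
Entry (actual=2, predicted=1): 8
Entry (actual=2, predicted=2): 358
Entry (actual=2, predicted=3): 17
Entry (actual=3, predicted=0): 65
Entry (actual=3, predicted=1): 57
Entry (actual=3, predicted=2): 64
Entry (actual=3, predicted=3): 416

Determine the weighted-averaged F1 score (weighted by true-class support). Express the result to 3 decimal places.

Per-class F1 score (2·TP/(2·TP+FP+FN)):
  0: TP=410, FP=105+14+65=184, FN=261+225+249=735 → 820/1739 = 0.4715
  1: TP=305, FP=261+8+57=326, FN=105+87+100=292 → 610/1228 = 0.4967
  2: TP=358, FP=225+87+64=376, FN=14+8+17=39 → 716/1131 = 0.6331
  3: TP=416, FP=249+100+17=366, FN=65+57+64=186 → 832/1384 = 0.6012
Weighted-F1 score = Σ (supportᵢ/N)·F1 scoreᵢ with N=2741: (1145/2741)·0.4715 + (597/2741)·0.4967 + (397/2741)·0.6331 + (602/2741)·0.6012 = 0.529

0.529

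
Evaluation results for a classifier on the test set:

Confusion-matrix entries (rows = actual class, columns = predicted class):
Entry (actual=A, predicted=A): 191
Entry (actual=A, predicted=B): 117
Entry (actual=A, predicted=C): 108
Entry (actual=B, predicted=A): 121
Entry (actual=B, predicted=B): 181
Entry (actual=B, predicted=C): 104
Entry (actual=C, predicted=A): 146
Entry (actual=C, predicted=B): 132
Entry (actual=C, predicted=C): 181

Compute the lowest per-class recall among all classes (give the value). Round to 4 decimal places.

0.3943

Per-class recall (TP/(TP+FN)):
  A: TP=191, FN=117+108=225 → 191/416 = 0.45913
  B: TP=181, FN=121+104=225 → 181/406 = 0.44581
  C: TP=181, FN=146+132=278 → 181/459 = 0.39434
Lowest is class 'C' with recall = 0.3943.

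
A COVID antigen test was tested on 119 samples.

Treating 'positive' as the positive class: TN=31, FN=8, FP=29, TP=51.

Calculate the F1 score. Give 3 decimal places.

0.734

Precision = TP/(TP+FP) = 51/80 = 0.6375
Recall = TP/(TP+FN) = 51/59 = 0.8644
F1 = 2·TP/(2·TP+FP+FN) = 102/139 = 0.734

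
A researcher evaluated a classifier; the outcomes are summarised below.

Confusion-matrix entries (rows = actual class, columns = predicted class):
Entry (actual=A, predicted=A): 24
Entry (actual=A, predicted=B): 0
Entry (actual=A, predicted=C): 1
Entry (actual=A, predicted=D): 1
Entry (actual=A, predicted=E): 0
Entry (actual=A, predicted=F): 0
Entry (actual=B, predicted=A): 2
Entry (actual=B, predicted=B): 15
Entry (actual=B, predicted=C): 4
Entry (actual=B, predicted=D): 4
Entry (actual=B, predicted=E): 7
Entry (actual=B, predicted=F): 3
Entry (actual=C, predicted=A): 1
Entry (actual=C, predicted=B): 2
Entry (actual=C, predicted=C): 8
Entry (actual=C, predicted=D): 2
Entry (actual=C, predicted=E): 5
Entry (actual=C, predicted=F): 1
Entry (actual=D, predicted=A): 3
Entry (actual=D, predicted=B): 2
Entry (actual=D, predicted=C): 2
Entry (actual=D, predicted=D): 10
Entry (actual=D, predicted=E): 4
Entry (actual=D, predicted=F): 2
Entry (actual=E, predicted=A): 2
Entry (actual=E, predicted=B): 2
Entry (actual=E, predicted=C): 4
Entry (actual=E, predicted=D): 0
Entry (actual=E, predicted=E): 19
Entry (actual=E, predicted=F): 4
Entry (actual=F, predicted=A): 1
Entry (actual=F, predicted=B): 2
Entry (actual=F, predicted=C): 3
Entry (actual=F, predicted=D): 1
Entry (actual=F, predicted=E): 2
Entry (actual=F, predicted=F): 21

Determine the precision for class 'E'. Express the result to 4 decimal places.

0.5135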